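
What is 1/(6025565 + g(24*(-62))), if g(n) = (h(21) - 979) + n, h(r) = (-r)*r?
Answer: 1/6022657 ≈ 1.6604e-7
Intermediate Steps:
h(r) = -r²
g(n) = -1420 + n (g(n) = (-1*21² - 979) + n = (-1*441 - 979) + n = (-441 - 979) + n = -1420 + n)
1/(6025565 + g(24*(-62))) = 1/(6025565 + (-1420 + 24*(-62))) = 1/(6025565 + (-1420 - 1488)) = 1/(6025565 - 2908) = 1/6022657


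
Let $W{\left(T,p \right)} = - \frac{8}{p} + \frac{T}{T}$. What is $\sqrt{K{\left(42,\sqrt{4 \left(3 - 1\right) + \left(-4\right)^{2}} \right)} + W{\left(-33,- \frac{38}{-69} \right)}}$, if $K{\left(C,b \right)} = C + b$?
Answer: $\frac{\sqrt{10279 + 722 \sqrt{6}}}{19} \approx 5.7769$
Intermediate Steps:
$W{\left(T,p \right)} = 1 - \frac{8}{p}$ ($W{\left(T,p \right)} = - \frac{8}{p} + 1 = 1 - \frac{8}{p}$)
$\sqrt{K{\left(42,\sqrt{4 \left(3 - 1\right) + \left(-4\right)^{2}} \right)} + W{\left(-33,- \frac{38}{-69} \right)}} = \sqrt{\left(42 + \sqrt{4 \left(3 - 1\right) + \left(-4\right)^{2}}\right) + \frac{-8 - \frac{38}{-69}}{\left(-38\right) \frac{1}{-69}}} = \sqrt{\left(42 + \sqrt{4 \cdot 2 + 16}\right) + \frac{-8 - - \frac{38}{69}}{\left(-38\right) \left(- \frac{1}{69}\right)}} = \sqrt{\left(42 + \sqrt{8 + 16}\right) + \frac{-8 + \frac{38}{69}}{\frac{38}{69}}} = \sqrt{\left(42 + \sqrt{24}\right) + \frac{69}{38} \left(- \frac{514}{69}\right)} = \sqrt{\left(42 + 2 \sqrt{6}\right) - \frac{257}{19}} = \sqrt{\frac{541}{19} + 2 \sqrt{6}}$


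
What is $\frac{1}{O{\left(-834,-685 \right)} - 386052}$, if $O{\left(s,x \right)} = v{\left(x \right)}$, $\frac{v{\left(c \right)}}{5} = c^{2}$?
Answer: $\frac{1}{1960073} \approx 5.1018 \cdot 10^{-7}$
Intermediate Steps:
$v{\left(c \right)} = 5 c^{2}$
$O{\left(s,x \right)} = 5 x^{2}$
$\frac{1}{O{\left(-834,-685 \right)} - 386052} = \frac{1}{5 \left(-685\right)^{2} - 386052} = \frac{1}{5 \cdot 469225 - 386052} = \frac{1}{2346125 - 386052} = \frac{1}{1960073}$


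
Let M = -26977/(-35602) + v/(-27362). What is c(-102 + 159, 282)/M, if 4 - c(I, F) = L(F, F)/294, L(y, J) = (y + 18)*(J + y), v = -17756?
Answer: -1948562174264/4796028251 ≈ -406.29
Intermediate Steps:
M = 685146893/487070962 (M = -26977/(-35602) - 17756/(-27362) = -26977*(-1/35602) - 17756*(-1/27362) = 26977/35602 + 8878/13681 = 685146893/487070962 ≈ 1.4067)
L(y, J) = (18 + y)*(J + y)
c(I, F) = 4 - 6*F/49 - F²/147 (c(I, F) = 4 - (F² + 18*F + 18*F + F*F)/294 = 4 - (F² + 18*F + 18*F + F²)/294 = 4 - (2*F² + 36*F)/294 = 4 - (F²/147 + 6*F/49) = 4 + (-6*F/49 - F²/147) = 4 - 6*F/49 - F²/147)
c(-102 + 159, 282)/M = (4 - 6/49*282 - 1/147*282²)/(685146893/487070962) = (4 - 1692/49 - 1/147*79524)*(487070962/685146893) = (4 - 1692/49 - 26508/49)*(487070962/685146893) = -28004/49*487070962/685146893 = -1948562174264/4796028251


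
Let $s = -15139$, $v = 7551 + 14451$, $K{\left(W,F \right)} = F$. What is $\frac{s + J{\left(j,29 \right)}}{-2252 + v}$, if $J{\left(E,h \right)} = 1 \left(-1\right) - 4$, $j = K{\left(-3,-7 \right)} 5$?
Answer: $- \frac{7572}{9875} \approx -0.76678$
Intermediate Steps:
$v = 22002$
$j = -35$ ($j = \left(-7\right) 5 = -35$)
$J{\left(E,h \right)} = -5$ ($J{\left(E,h \right)} = -1 - 4 = -5$)
$\frac{s + J{\left(j,29 \right)}}{-2252 + v} = \frac{-15139 - 5}{-2252 + 22002} = - \frac{15144}{19750} = \left(-15144\right) \frac{1}{19750} = - \frac{7572}{9875}$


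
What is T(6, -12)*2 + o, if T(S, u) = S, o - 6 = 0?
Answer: 18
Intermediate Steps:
o = 6 (o = 6 + 0 = 6)
T(6, -12)*2 + o = 6*2 + 6 = 12 + 6 = 18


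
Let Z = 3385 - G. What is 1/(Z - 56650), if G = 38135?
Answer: -1/91400 ≈ -1.0941e-5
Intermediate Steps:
Z = -34750 (Z = 3385 - 1*38135 = 3385 - 38135 = -34750)
1/(Z - 56650) = 1/(-34750 - 56650) = 1/(-91400) = -1/91400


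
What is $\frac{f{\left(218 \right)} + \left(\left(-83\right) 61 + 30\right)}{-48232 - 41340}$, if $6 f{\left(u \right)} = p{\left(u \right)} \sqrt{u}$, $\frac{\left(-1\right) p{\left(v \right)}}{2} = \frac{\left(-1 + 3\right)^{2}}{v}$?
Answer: $\frac{719}{12796} + \frac{\sqrt{218}}{14645022} \approx 0.05619$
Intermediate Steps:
$p{\left(v \right)} = - \frac{8}{v}$ ($p{\left(v \right)} = - 2 \frac{\left(-1 + 3\right)^{2}}{v} = - 2 \frac{2^{2}}{v} = - 2 \frac{4}{v} = - \frac{8}{v}$)
$f{\left(u \right)} = - \frac{4}{3 \sqrt{u}}$ ($f{\left(u \right)} = \frac{- \frac{8}{u} \sqrt{u}}{6} = \frac{\left(-8\right) \frac{1}{\sqrt{u}}}{6} = - \frac{4}{3 \sqrt{u}}$)
$\frac{f{\left(218 \right)} + \left(\left(-83\right) 61 + 30\right)}{-48232 - 41340} = \frac{- \frac{4}{3 \sqrt{218}} + \left(\left(-83\right) 61 + 30\right)}{-48232 - 41340} = \frac{- \frac{4 \frac{\sqrt{218}}{218}}{3} + \left(-5063 + 30\right)}{-89572} = \left(- \frac{2 \sqrt{218}}{327} - 5033\right) \left(- \frac{1}{89572}\right) = \left(-5033 - \frac{2 \sqrt{218}}{327}\right) \left(- \frac{1}{89572}\right) = \frac{719}{12796} + \frac{\sqrt{218}}{14645022}$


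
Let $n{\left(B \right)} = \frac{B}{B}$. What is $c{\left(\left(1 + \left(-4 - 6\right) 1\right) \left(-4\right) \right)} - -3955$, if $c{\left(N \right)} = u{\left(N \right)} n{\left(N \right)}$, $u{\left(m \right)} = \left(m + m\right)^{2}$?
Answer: $9139$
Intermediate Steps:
$n{\left(B \right)} = 1$
$u{\left(m \right)} = 4 m^{2}$ ($u{\left(m \right)} = \left(2 m\right)^{2} = 4 m^{2}$)
$c{\left(N \right)} = 4 N^{2}$ ($c{\left(N \right)} = 4 N^{2} \cdot 1 = 4 N^{2}$)
$c{\left(\left(1 + \left(-4 - 6\right) 1\right) \left(-4\right) \right)} - -3955 = 4 \left(\left(1 + \left(-4 - 6\right) 1\right) \left(-4\right)\right)^{2} - -3955 = 4 \left(\left(1 + \left(-4 - 6\right) 1\right) \left(-4\right)\right)^{2} + 3955 = 4 \left(\left(1 - 10\right) \left(-4\right)\right)^{2} + 3955 = 4 \left(\left(-9\right) \left(-4\right)\right)^{2} + 3955 = 4 \cdot 36^{2} + 3955 = 4 \cdot 1296 + 3955 = 5184 + 3955 = 9139$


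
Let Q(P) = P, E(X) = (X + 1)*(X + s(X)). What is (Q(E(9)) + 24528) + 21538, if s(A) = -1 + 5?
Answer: 46196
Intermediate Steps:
s(A) = 4
E(X) = (1 + X)*(4 + X) (E(X) = (X + 1)*(X + 4) = (1 + X)*(4 + X))
(Q(E(9)) + 24528) + 21538 = ((4 + 9**2 + 5*9) + 24528) + 21538 = ((4 + 81 + 45) + 24528) + 21538 = (130 + 24528) + 21538 = 24658 + 21538 = 46196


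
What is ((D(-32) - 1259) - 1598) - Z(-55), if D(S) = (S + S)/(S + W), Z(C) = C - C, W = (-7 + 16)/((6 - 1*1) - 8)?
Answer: -99931/35 ≈ -2855.2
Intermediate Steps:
W = -3 (W = 9/((6 - 1) - 8) = 9/(5 - 8) = 9/(-3) = 9*(-⅓) = -3)
Z(C) = 0
D(S) = 2*S/(-3 + S) (D(S) = (S + S)/(S - 3) = (2*S)/(-3 + S) = 2*S/(-3 + S))
((D(-32) - 1259) - 1598) - Z(-55) = ((2*(-32)/(-3 - 32) - 1259) - 1598) - 1*0 = ((2*(-32)/(-35) - 1259) - 1598) + 0 = ((2*(-32)*(-1/35) - 1259) - 1598) + 0 = ((64/35 - 1259) - 1598) + 0 = (-44001/35 - 1598) + 0 = -99931/35 + 0 = -99931/35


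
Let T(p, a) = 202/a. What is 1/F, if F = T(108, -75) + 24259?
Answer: 75/1819223 ≈ 4.1226e-5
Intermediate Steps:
F = 1819223/75 (F = 202/(-75) + 24259 = 202*(-1/75) + 24259 = -202/75 + 24259 = 1819223/75 ≈ 24256.)
1/F = 1/(1819223/75) = 75/1819223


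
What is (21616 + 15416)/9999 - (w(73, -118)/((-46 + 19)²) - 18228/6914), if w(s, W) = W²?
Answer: -35727091438/2799889983 ≈ -12.760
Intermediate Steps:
(21616 + 15416)/9999 - (w(73, -118)/((-46 + 19)²) - 18228/6914) = (21616 + 15416)/9999 - ((-118)²/((-46 + 19)²) - 18228/6914) = 37032*(1/9999) - (13924/((-27)²) - 18228*1/6914) = 12344/3333 - (13924/729 - 9114/3457) = 12344/3333 - 1*41491162/2520153 = 12344/3333 - 41491162/2520153 = -35727091438/2799889983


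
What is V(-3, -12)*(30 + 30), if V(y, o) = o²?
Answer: 8640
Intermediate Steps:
V(-3, -12)*(30 + 30) = (-12)²*(30 + 30) = 144*60 = 8640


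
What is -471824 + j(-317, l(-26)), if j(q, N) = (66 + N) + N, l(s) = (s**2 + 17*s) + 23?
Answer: -471244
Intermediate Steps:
l(s) = 23 + s**2 + 17*s
j(q, N) = 66 + 2*N
-471824 + j(-317, l(-26)) = -471824 + (66 + 2*(23 + (-26)**2 + 17*(-26))) = -471824 + (66 + 2*(23 + 676 - 442)) = -471824 + (66 + 2*257) = -471824 + (66 + 514) = -471824 + 580 = -471244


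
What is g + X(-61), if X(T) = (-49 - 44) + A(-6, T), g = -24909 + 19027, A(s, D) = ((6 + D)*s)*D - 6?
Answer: -26111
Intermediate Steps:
A(s, D) = -6 + D*s*(6 + D) (A(s, D) = (s*(6 + D))*D - 6 = D*s*(6 + D) - 6 = -6 + D*s*(6 + D))
g = -5882
X(T) = -99 - 36*T - 6*T² (X(T) = (-49 - 44) + (-6 - 6*T² + 6*T*(-6)) = -93 + (-6 - 6*T² - 36*T) = -93 + (-6 - 36*T - 6*T²) = -99 - 36*T - 6*T²)
g + X(-61) = -5882 + (-99 - 36*(-61) - 6*(-61)²) = -5882 + (-99 + 2196 - 6*3721) = -5882 + (-99 + 2196 - 22326) = -5882 - 20229 = -26111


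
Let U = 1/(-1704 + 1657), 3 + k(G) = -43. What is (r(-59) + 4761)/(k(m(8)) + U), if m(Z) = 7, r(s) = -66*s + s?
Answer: -57716/309 ≈ -186.78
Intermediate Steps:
r(s) = -65*s
k(G) = -46 (k(G) = -3 - 43 = -46)
U = -1/47 (U = 1/(-47) = -1/47 ≈ -0.021277)
(r(-59) + 4761)/(k(m(8)) + U) = (-65*(-59) + 4761)/(-46 - 1/47) = (3835 + 4761)/(-2163/47) = 8596*(-47/2163) = -57716/309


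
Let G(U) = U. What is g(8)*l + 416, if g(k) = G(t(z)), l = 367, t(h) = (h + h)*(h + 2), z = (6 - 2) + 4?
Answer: 59136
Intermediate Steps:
z = 8 (z = 4 + 4 = 8)
t(h) = 2*h*(2 + h) (t(h) = (2*h)*(2 + h) = 2*h*(2 + h))
g(k) = 160 (g(k) = 2*8*(2 + 8) = 2*8*10 = 160)
g(8)*l + 416 = 160*367 + 416 = 58720 + 416 = 59136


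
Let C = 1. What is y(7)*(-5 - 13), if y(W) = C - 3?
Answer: 36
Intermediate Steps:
y(W) = -2 (y(W) = 1 - 3 = -2)
y(7)*(-5 - 13) = -2*(-5 - 13) = -2*(-18) = 36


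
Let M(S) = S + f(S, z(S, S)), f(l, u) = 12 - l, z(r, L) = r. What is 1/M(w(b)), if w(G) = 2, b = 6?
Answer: 1/12 ≈ 0.083333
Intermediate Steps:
M(S) = 12 (M(S) = S + (12 - S) = 12)
1/M(w(b)) = 1/12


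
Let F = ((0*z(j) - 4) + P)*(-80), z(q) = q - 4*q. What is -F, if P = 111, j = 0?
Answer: 8560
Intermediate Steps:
z(q) = -3*q
F = -8560 (F = ((0*(-3*0) - 4) + 111)*(-80) = ((0*0 - 4) + 111)*(-80) = ((0 - 4) + 111)*(-80) = (-4 + 111)*(-80) = 107*(-80) = -8560)
-F = -1*(-8560) = 8560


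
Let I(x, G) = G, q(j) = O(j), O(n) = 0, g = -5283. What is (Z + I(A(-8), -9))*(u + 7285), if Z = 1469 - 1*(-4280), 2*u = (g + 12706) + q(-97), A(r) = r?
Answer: 63119910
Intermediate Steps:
q(j) = 0
u = 7423/2 (u = ((-5283 + 12706) + 0)/2 = (7423 + 0)/2 = (½)*7423 = 7423/2 ≈ 3711.5)
Z = 5749 (Z = 1469 + 4280 = 5749)
(Z + I(A(-8), -9))*(u + 7285) = (5749 - 9)*(7423/2 + 7285) = 5740*(21993/2) = 63119910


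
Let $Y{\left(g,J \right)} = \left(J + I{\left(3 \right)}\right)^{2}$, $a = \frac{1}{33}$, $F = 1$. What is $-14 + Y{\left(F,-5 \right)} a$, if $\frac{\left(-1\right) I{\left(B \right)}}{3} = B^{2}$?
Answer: $\frac{562}{33} \approx 17.03$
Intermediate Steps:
$I{\left(B \right)} = - 3 B^{2}$
$a = \frac{1}{33} \approx 0.030303$
$Y{\left(g,J \right)} = \left(-27 + J\right)^{2}$ ($Y{\left(g,J \right)} = \left(J - 3 \cdot 3^{2}\right)^{2} = \left(J - 27\right)^{2} = \left(-27 + J\right)^{2}$)
$-14 + Y{\left(F,-5 \right)} a = -14 + \left(-27 - 5\right)^{2} \cdot \frac{1}{33} = -14 + \left(-32\right)^{2} \cdot \frac{1}{33} = -14 + 1024 \cdot \frac{1}{33} = -14 + \frac{1024}{33} = \frac{562}{33}$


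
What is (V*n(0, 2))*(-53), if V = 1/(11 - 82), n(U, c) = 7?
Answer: 371/71 ≈ 5.2253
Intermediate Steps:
V = -1/71 (V = 1/(-71) = -1/71 ≈ -0.014085)
(V*n(0, 2))*(-53) = -1/71*7*(-53) = -7/71*(-53) = 371/71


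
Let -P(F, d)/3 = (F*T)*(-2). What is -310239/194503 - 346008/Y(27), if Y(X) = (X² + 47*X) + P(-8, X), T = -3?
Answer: -11327354327/69437571 ≈ -163.13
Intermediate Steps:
P(F, d) = -18*F (P(F, d) = -3*F*(-3)*(-2) = -3*(-3*F)*(-2) = -18*F)
Y(X) = 144 + X² + 47*X (Y(X) = (X² + 47*X) - 18*(-8) = (X² + 47*X) + 144 = 144 + X² + 47*X)
-310239/194503 - 346008/Y(27) = -310239/194503 - 346008/(144 + 27² + 47*27) = -310239*1/194503 - 346008/(144 + 729 + 1269) = -310239/194503 - 346008/2142 = -310239/194503 - 346008*1/2142 = -310239/194503 - 57668/357 = -11327354327/69437571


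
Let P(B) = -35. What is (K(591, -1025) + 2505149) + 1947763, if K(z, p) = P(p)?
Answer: 4452877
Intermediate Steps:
K(z, p) = -35
(K(591, -1025) + 2505149) + 1947763 = (-35 + 2505149) + 1947763 = 2505114 + 1947763 = 4452877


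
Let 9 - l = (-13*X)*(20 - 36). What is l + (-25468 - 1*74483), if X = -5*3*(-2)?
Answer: -106182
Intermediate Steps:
X = 30 (X = -15*(-2) = 30)
l = -6231 (l = 9 - (-13*30)*(20 - 36) = 9 - (-390)*(-16) = 9 - 1*6240 = 9 - 6240 = -6231)
l + (-25468 - 1*74483) = -6231 + (-25468 - 1*74483) = -6231 + (-25468 - 74483) = -6231 - 99951 = -106182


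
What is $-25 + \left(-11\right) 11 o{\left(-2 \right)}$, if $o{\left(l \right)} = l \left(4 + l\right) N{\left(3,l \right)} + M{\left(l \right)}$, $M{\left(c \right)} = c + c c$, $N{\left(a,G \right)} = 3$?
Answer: $1185$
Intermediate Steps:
$M{\left(c \right)} = c + c^{2}$
$o{\left(l \right)} = l \left(1 + l\right) + l \left(12 + 3 l\right)$ ($o{\left(l \right)} = l \left(4 + l\right) 3 + l \left(1 + l\right) = l \left(12 + 3 l\right) + l \left(1 + l\right) = l \left(1 + l\right) + l \left(12 + 3 l\right)$)
$-25 + \left(-11\right) 11 o{\left(-2 \right)} = -25 + \left(-11\right) 11 \left(- 2 \left(13 + 4 \left(-2\right)\right)\right) = -25 - 121 \left(- 2 \left(13 - 8\right)\right) = -25 - 121 \left(\left(-2\right) 5\right) = -25 - -1210 = -25 + 1210 = 1185$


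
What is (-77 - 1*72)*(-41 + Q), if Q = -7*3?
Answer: 9238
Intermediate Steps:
Q = -21
(-77 - 1*72)*(-41 + Q) = (-77 - 1*72)*(-41 - 21) = (-77 - 72)*(-62) = -149*(-62) = 9238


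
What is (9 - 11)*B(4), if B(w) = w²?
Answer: -32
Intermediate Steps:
(9 - 11)*B(4) = (9 - 11)*4² = -2*16 = -32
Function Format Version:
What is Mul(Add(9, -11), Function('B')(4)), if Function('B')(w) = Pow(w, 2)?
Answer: -32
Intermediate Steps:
Mul(Add(9, -11), Function('B')(4)) = Mul(Add(9, -11), Pow(4, 2)) = Mul(-2, 16) = -32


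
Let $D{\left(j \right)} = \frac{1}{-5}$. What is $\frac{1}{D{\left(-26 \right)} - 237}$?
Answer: $- \frac{5}{1186} \approx -0.0042159$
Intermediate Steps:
$D{\left(j \right)} = - \frac{1}{5}$
$\frac{1}{D{\left(-26 \right)} - 237} = \frac{1}{- \frac{1}{5} - 237} = \frac{1}{- \frac{1186}{5}} = - \frac{5}{1186}$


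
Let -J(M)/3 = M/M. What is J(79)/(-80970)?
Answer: 1/26990 ≈ 3.7051e-5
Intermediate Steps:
J(M) = -3 (J(M) = -3*M/M = -3*1 = -3)
J(79)/(-80970) = -3/(-80970) = -3*(-1/80970) = 1/26990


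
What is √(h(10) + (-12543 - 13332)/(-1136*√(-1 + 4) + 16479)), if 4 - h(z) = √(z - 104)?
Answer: √(-25875 + (4 - I*√94)*(16479 - 1136*√3))/√(16479 - 1136*√3) ≈ 2.466 - 1.9658*I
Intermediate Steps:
h(z) = 4 - √(-104 + z) (h(z) = 4 - √(z - 104) = 4 - √(-104 + z))
√(h(10) + (-12543 - 13332)/(-1136*√(-1 + 4) + 16479)) = √((4 - √(-104 + 10)) + (-12543 - 13332)/(-1136*√(-1 + 4) + 16479)) = √((4 - √(-94)) - 25875/(-1136*√3 + 16479)) = √((4 - I*√94) - 25875/(16479 - 1136*√3)) = √(4 - 25875/(16479 - 1136*√3) - I*√94)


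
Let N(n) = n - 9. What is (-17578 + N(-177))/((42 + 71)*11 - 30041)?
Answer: 8882/14399 ≈ 0.61685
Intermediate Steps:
N(n) = -9 + n
(-17578 + N(-177))/((42 + 71)*11 - 30041) = (-17578 + (-9 - 177))/((42 + 71)*11 - 30041) = (-17578 - 186)/(113*11 - 30041) = -17764/(1243 - 30041) = -17764/(-28798) = -17764*(-1/28798) = 8882/14399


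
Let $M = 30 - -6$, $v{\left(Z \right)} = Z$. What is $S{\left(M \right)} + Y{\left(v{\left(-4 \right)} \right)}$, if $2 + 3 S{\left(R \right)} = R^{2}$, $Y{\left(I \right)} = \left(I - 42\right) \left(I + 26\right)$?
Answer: $- \frac{1742}{3} \approx -580.67$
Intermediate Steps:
$Y{\left(I \right)} = \left(-42 + I\right) \left(26 + I\right)$
$M = 36$ ($M = 30 + 6 = 36$)
$S{\left(R \right)} = - \frac{2}{3} + \frac{R^{2}}{3}$
$S{\left(M \right)} + Y{\left(v{\left(-4 \right)} \right)} = \left(- \frac{2}{3} + \frac{36^{2}}{3}\right) - \left(1028 - 16\right) = \left(- \frac{2}{3} + \frac{1}{3} \cdot 1296\right) + \left(-1092 + 16 + 64\right) = \left(- \frac{2}{3} + 432\right) - 1012 = \frac{1294}{3} - 1012 = - \frac{1742}{3}$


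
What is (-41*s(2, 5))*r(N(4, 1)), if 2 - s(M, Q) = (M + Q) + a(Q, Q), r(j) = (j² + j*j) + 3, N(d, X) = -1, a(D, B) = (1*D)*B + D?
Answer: 7175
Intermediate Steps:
a(D, B) = D + B*D (a(D, B) = D*B + D = B*D + D = D + B*D)
r(j) = 3 + 2*j² (r(j) = (j² + j²) + 3 = 2*j² + 3 = 3 + 2*j²)
s(M, Q) = 2 - M - Q - Q*(1 + Q) (s(M, Q) = 2 - ((M + Q) + Q*(1 + Q)) = 2 - (M + Q + Q*(1 + Q)) = 2 + (-M - Q - Q*(1 + Q)) = 2 - M - Q - Q*(1 + Q))
(-41*s(2, 5))*r(N(4, 1)) = (-41*(2 - 1*2 - 1*5 - 1*5*(1 + 5)))*(3 + 2*(-1)²) = (-41*(2 - 2 - 5 - 1*5*6))*(3 + 2*1) = (-41*(2 - 2 - 5 - 30))*(3 + 2) = -41*(-35)*5 = 1435*5 = 7175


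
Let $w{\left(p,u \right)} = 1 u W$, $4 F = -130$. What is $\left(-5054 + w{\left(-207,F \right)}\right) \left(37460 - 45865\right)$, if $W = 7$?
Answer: $\frac{88782015}{2} \approx 4.4391 \cdot 10^{7}$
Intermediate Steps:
$F = - \frac{65}{2}$ ($F = \frac{1}{4} \left(-130\right) = - \frac{65}{2} \approx -32.5$)
$w{\left(p,u \right)} = 7 u$ ($w{\left(p,u \right)} = 1 u 7 = u 7 = 7 u$)
$\left(-5054 + w{\left(-207,F \right)}\right) \left(37460 - 45865\right) = \left(-5054 + 7 \left(- \frac{65}{2}\right)\right) \left(37460 - 45865\right) = \left(-5054 - \frac{455}{2}\right) \left(-8405\right) = \left(- \frac{10563}{2}\right) \left(-8405\right) = \frac{88782015}{2}$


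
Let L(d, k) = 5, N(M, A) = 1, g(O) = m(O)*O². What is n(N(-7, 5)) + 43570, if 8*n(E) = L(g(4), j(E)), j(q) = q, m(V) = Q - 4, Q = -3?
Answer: 348565/8 ≈ 43571.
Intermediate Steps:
m(V) = -7 (m(V) = -3 - 4 = -7)
g(O) = -7*O²
n(E) = 5/8 (n(E) = (⅛)*5 = 5/8)
n(N(-7, 5)) + 43570 = 5/8 + 43570 = 348565/8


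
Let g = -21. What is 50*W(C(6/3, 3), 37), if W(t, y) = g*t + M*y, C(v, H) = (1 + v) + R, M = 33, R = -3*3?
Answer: 67350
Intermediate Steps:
R = -9
C(v, H) = -8 + v (C(v, H) = (1 + v) - 9 = -8 + v)
W(t, y) = -21*t + 33*y
50*W(C(6/3, 3), 37) = 50*(-21*(-8 + 6/3) + 33*37) = 50*(-21*(-8 + 6*(⅓)) + 1221) = 50*(-21*(-8 + 2) + 1221) = 50*(-21*(-6) + 1221) = 50*(126 + 1221) = 50*1347 = 67350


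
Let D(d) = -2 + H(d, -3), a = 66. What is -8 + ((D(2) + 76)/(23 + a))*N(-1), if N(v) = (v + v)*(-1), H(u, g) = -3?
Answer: -570/89 ≈ -6.4045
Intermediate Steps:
N(v) = -2*v (N(v) = (2*v)*(-1) = -2*v)
D(d) = -5 (D(d) = -2 - 3 = -5)
-8 + ((D(2) + 76)/(23 + a))*N(-1) = -8 + ((-5 + 76)/(23 + 66))*(-2*(-1)) = -8 + (71/89)*2 = -8 + 142/89 = -570/89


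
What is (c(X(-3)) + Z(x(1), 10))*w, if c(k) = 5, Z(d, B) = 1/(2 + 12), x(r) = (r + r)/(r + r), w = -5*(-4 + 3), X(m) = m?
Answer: 355/14 ≈ 25.357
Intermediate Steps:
w = 5 (w = -5*(-1) = 5)
x(r) = 1 (x(r) = (2*r)/((2*r)) = (2*r)*(1/(2*r)) = 1)
Z(d, B) = 1/14
(c(X(-3)) + Z(x(1), 10))*w = (5 + 1/14)*5 = (71/14)*5 = 355/14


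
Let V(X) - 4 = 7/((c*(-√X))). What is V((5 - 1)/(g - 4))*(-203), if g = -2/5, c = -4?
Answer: -812 + 1421*I*√110/40 ≈ -812.0 + 372.59*I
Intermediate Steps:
g = -⅖ (g = -2*⅕ = -⅖ ≈ -0.40000)
V(X) = 4 + 7/(4*√X) (V(X) = 4 + 7/((-(-4)*√X)) = 4 + 7/((4*√X)) = 4 + 7*(1/(4*√X)) = 4 + 7/(4*√X))
V((5 - 1)/(g - 4))*(-203) = (4 + 7/(4*√((5 - 1)/(-⅖ - 4))))*(-203) = (4 + 7/(4*√(4/(-22/5))))*(-203) = (4 + 7/(4*√(4*(-5/22))))*(-203) = (4 + 7/(4*√(-10/11)))*(-203) = (4 + 7*(-I*√110/10)/4)*(-203) = (4 - 7*I*√110/40)*(-203) = -812 + 1421*I*√110/40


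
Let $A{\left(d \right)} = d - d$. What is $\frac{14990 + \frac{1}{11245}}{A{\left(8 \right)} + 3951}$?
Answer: $\frac{56187517}{14809665} \approx 3.794$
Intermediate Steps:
$A{\left(d \right)} = 0$
$\frac{14990 + \frac{1}{11245}}{A{\left(8 \right)} + 3951} = \frac{14990 + \frac{1}{11245}}{0 + 3951} = \frac{14990 + \frac{1}{11245}}{3951} = \frac{168562551}{11245} \cdot \frac{1}{3951} = \frac{56187517}{14809665}$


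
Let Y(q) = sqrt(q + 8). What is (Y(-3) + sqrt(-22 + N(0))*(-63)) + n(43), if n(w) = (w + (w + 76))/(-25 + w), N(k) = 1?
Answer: 9 + sqrt(5) - 63*I*sqrt(21) ≈ 11.236 - 288.7*I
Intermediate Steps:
n(w) = (76 + 2*w)/(-25 + w) (n(w) = (w + (76 + w))/(-25 + w) = (76 + 2*w)/(-25 + w))
Y(q) = sqrt(8 + q)
(Y(-3) + sqrt(-22 + N(0))*(-63)) + n(43) = (sqrt(8 - 3) + sqrt(-22 + 1)*(-63)) + 2*(38 + 43)/(-25 + 43) = (sqrt(5) + sqrt(-21)*(-63)) + 2*81/18 = (sqrt(5) + (I*sqrt(21))*(-63)) + 2*(1/18)*81 = (sqrt(5) - 63*I*sqrt(21)) + 9 = 9 + sqrt(5) - 63*I*sqrt(21)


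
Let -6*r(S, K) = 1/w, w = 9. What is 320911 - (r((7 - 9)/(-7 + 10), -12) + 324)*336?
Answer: 1908479/9 ≈ 2.1205e+5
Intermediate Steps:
r(S, K) = -1/54 (r(S, K) = -⅙/9 = -⅙*⅑ = -1/54)
320911 - (r((7 - 9)/(-7 + 10), -12) + 324)*336 = 320911 - (-1/54 + 324)*336 = 320911 - 17495*336/54 = 320911 - 1*979720/9 = 320911 - 979720/9 = 1908479/9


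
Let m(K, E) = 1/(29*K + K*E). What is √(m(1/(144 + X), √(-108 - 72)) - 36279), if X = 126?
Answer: 3*√((-116869 - 24186*I*√5)/(29 + 6*I*√5)) ≈ 0.0093146 - 190.45*I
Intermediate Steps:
m(K, E) = 1/(29*K + E*K)
√(m(1/(144 + X), √(-108 - 72)) - 36279) = √(1/((1/(144 + 126))*(29 + √(-108 - 72))) - 36279) = √(1/((1/270)*(29 + √(-180))) - 36279) = √(1/((1/270)*(29 + 6*I*√5)) - 36279) = √(270/(29 + 6*I*√5) - 36279) = √(-36279 + 270/(29 + 6*I*√5))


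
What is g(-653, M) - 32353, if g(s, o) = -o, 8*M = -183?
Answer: -258641/8 ≈ -32330.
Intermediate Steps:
M = -183/8 (M = (1/8)*(-183) = -183/8 ≈ -22.875)
g(-653, M) - 32353 = -1*(-183/8) - 32353 = 183/8 - 32353 = -258641/8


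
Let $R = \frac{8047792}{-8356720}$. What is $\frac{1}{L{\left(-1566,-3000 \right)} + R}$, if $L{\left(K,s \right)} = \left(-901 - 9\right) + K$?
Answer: $- \frac{522295}{1293705407} \approx -0.00040372$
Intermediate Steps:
$R = - \frac{502987}{522295}$ ($R = 8047792 \left(- \frac{1}{8356720}\right) = - \frac{502987}{522295} \approx -0.96303$)
$L{\left(K,s \right)} = -910 + K$
$\frac{1}{L{\left(-1566,-3000 \right)} + R} = \frac{1}{\left(-910 - 1566\right) - \frac{502987}{522295}} = \frac{1}{-2476 - \frac{502987}{522295}} = \frac{1}{- \frac{1293705407}{522295}} = - \frac{522295}{1293705407}$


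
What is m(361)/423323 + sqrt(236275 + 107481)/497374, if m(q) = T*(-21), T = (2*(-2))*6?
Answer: 504/423323 + sqrt(85939)/248687 ≈ 0.0023694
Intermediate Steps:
T = -24 (T = -4*6 = -24)
m(q) = 504 (m(q) = -24*(-21) = 504)
m(361)/423323 + sqrt(236275 + 107481)/497374 = 504/423323 + sqrt(236275 + 107481)/497374 = 504*(1/423323) + sqrt(343756)*(1/497374) = 504/423323 + (2*sqrt(85939))*(1/497374) = 504/423323 + sqrt(85939)/248687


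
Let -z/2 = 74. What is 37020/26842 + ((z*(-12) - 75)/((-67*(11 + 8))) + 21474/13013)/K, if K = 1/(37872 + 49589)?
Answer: 555059354169309/20211475739 ≈ 27463.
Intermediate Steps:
z = -148 (z = -2*74 = -148)
K = 1/87461 ≈ 1.1434e-5
37020/26842 + ((z*(-12) - 75)/((-67*(11 + 8))) + 21474/13013)/K = 37020/26842 + ((-148*(-12) - 75)/((-67*(11 + 8))) + 21474/13013)/(1/87461) = 37020*(1/26842) + ((1776 - 75)/((-67*19)) + 21474*(1/13013))*87461 = 18510/13421 + (1701/(-1273) + 21474/13013)*87461 = 18510/13421 + (1701*(-1/1273) + 21474/13013)*87461 = 18510/13421 + (-1701/1273 + 21474/13013)*87461 = 18510/13421 + (5201289/16565549)*87461 = 18510/13421 + 41355448839/1505959 = 555059354169309/20211475739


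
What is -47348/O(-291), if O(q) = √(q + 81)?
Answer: 3382*I*√210/15 ≈ 3267.3*I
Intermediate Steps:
O(q) = √(81 + q)
-47348/O(-291) = -47348/√(81 - 291) = -47348*(-I*√210/210) = -(-3382)*I*√210/15 = 3382*I*√210/15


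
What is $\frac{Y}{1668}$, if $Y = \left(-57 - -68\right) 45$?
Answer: $\frac{165}{556} \approx 0.29676$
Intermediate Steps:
$Y = 495$ ($Y = \left(-57 + 68\right) 45 = 11 \cdot 45 = 495$)
$\frac{Y}{1668} = \frac{495}{1668} = 495 \cdot \frac{1}{1668} = \frac{165}{556}$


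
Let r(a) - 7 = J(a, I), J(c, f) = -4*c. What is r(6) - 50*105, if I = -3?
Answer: -5267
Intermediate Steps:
r(a) = 7 - 4*a
r(6) - 50*105 = (7 - 4*6) - 50*105 = (7 - 24) - 5250 = -17 - 5250 = -5267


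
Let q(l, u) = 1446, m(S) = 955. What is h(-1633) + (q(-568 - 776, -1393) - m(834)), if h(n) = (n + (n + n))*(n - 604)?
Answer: 10959554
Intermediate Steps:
h(n) = 3*n*(-604 + n) (h(n) = (n + 2*n)*(-604 + n) = (3*n)*(-604 + n) = 3*n*(-604 + n))
h(-1633) + (q(-568 - 776, -1393) - m(834)) = 3*(-1633)*(-604 - 1633) + (1446 - 1*955) = 3*(-1633)*(-2237) + (1446 - 955) = 10959063 + 491 = 10959554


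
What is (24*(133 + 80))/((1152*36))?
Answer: 71/576 ≈ 0.12326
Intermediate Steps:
(24*(133 + 80))/((1152*36)) = (24*213)/41472 = 5112*(1/41472) = 71/576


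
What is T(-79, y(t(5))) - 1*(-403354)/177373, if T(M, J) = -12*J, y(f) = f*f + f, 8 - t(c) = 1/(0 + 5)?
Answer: -520340138/633475 ≈ -821.41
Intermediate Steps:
t(c) = 39/5 (t(c) = 8 - 1/(0 + 5) = 8 - 1/5 = 39/5)
y(f) = f + f**2 (y(f) = f**2 + f = f + f**2)
T(-79, y(t(5))) - 1*(-403354)/177373 = -468*(1 + 39/5)/5 - 1*(-403354)/177373 = -468*44/(5*5) + 403354*(1/177373) = -12*1716/25 + 57622/25339 = -20592/25 + 57622/25339 = -520340138/633475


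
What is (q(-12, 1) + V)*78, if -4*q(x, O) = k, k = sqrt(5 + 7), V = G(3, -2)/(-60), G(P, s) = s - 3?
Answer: 13/2 - 39*sqrt(3) ≈ -61.050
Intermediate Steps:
G(P, s) = -3 + s
V = 1/12 (V = (-3 - 2)/(-60) = -5*(-1/60) = 1/12 ≈ 0.083333)
k = 2*sqrt(3) (k = sqrt(12) = 2*sqrt(3) ≈ 3.4641)
q(x, O) = -sqrt(3)/2
(q(-12, 1) + V)*78 = (-sqrt(3)/2 + 1/12)*78 = (1/12 - sqrt(3)/2)*78 = 13/2 - 39*sqrt(3)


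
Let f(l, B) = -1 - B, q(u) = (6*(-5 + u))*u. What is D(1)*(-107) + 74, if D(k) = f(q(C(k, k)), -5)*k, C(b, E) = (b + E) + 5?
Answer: -354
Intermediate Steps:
C(b, E) = 5 + E + b (C(b, E) = (E + b) + 5 = 5 + E + b)
q(u) = u*(-30 + 6*u) (q(u) = (-30 + 6*u)*u = u*(-30 + 6*u))
D(k) = 4*k (D(k) = (-1 - 1*(-5))*k = (-1 + 5)*k = 4*k)
D(1)*(-107) + 74 = (4*1)*(-107) + 74 = 4*(-107) + 74 = -428 + 74 = -354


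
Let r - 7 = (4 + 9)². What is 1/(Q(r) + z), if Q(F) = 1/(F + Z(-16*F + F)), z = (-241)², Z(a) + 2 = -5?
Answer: 169/9815690 ≈ 1.7217e-5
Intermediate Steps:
Z(a) = -7 (Z(a) = -2 - 5 = -7)
r = 176 (r = 7 + (4 + 9)² = 7 + 13² = 7 + 169 = 176)
z = 58081
Q(F) = 1/(-7 + F) (Q(F) = 1/(F - 7) = 1/(-7 + F))
1/(Q(r) + z) = 1/(1/(-7 + 176) + 58081) = 1/(1/169 + 58081) = 1/(9815690/169) = 169/9815690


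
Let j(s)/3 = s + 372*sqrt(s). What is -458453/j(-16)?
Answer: 458453/415200 + 14212043*I/138400 ≈ 1.1042 + 102.69*I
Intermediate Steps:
j(s) = 3*s + 1116*sqrt(s) (j(s) = 3*(s + 372*sqrt(s)) = 3*s + 1116*sqrt(s))
-458453/j(-16) = -458453/(3*(-16) + 1116*sqrt(-16)) = -458453/(-48 + 1116*(4*I)) = -458453*(-48 - 4464*I)/19929600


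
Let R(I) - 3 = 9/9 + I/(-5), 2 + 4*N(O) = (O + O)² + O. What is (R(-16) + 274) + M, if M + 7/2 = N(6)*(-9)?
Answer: -553/10 ≈ -55.300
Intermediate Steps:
N(O) = -½ + O² + O/4 (N(O) = -½ + ((O + O)² + O)/4 = -½ + ((2*O)² + O)/4 = -½ + (4*O² + O)/4 = -½ + (O + 4*O²)/4 = -½ + (O² + O/4) = -½ + O² + O/4)
M = -673/2 (M = -7/2 + (-½ + 6² + (¼)*6)*(-9) = -7/2 + (-½ + 36 + 3/2)*(-9) = -7/2 + 37*(-9) = -7/2 - 333 = -673/2 ≈ -336.50)
R(I) = 4 - I/5 (R(I) = 3 + (9/9 + I/(-5)) = 3 + (9*(⅑) + I*(-⅕)) = 3 + (1 - I/5) = 4 - I/5)
(R(-16) + 274) + M = ((4 - ⅕*(-16)) + 274) - 673/2 = ((4 + 16/5) + 274) - 673/2 = (36/5 + 274) - 673/2 = 1406/5 - 673/2 = -553/10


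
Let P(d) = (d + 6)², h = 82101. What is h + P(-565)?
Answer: 394582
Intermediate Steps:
P(d) = (6 + d)²
h + P(-565) = 82101 + (6 - 565)² = 82101 + (-559)² = 82101 + 312481 = 394582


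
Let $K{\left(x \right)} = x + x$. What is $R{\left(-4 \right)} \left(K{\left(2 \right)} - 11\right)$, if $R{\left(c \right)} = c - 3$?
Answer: $49$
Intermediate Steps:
$R{\left(c \right)} = -3 + c$
$K{\left(x \right)} = 2 x$
$R{\left(-4 \right)} \left(K{\left(2 \right)} - 11\right) = \left(-3 - 4\right) \left(2 \cdot 2 - 11\right) = - 7 \left(4 - 11\right) = \left(-7\right) \left(-7\right) = 49$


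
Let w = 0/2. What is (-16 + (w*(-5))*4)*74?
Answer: -1184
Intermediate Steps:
w = 0 (w = 0*(1/2) = 0)
(-16 + (w*(-5))*4)*74 = (-16 + (0*(-5))*4)*74 = (-16 + 0*4)*74 = (-16 + 0)*74 = -16*74 = -1184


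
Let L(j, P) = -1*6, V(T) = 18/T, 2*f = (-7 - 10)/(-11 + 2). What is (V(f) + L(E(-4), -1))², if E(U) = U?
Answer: 49284/289 ≈ 170.53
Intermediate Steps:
f = 17/18 (f = ((-7 - 10)/(-11 + 2))/2 = (-17/(-9))/2 = (-17*(-⅑))/2 = (½)*(17/9) = 17/18 ≈ 0.94444)
L(j, P) = -6
(V(f) + L(E(-4), -1))² = (18/(17/18) - 6)² = (18*(18/17) - 6)² = (324/17 - 6)² = (222/17)² = 49284/289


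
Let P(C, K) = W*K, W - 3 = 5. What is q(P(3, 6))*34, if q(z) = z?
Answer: 1632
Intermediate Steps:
W = 8 (W = 3 + 5 = 8)
P(C, K) = 8*K
q(P(3, 6))*34 = (8*6)*34 = 48*34 = 1632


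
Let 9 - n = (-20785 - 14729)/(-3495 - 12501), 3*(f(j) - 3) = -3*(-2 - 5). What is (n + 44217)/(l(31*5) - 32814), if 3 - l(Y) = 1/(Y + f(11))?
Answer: -19453598505/14433233456 ≈ -1.3478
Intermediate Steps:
f(j) = 10 (f(j) = 3 + (-3*(-2 - 5))/3 = 3 + (-3*(-7))/3 = 3 + (⅓)*21 = 3 + 7 = 10)
n = 18075/2666 (n = 9 - (-20785 - 14729)/(-3495 - 12501) = 9 - (-35514)/(-15996) = 9 - (-35514)*(-1)/15996 = 9 - 1*5919/2666 = 9 - 5919/2666 = 18075/2666 ≈ 6.7798)
l(Y) = 3 - 1/(10 + Y) (l(Y) = 3 - 1/(Y + 10) = 3 - 1/(10 + Y))
(n + 44217)/(l(31*5) - 32814) = (18075/2666 + 44217)/((29 + 3*(31*5))/(10 + 31*5) - 32814) = 117900597/(2666*((29 + 3*155)/(10 + 155) - 32814)) = 117900597/(2666*((29 + 465)/165 - 32814)) = 117900597/(2666*((1/165)*494 - 32814)) = 117900597/(2666*(494/165 - 32814)) = 117900597/(2666*(-5413816/165)) = (117900597/2666)*(-165/5413816) = -19453598505/14433233456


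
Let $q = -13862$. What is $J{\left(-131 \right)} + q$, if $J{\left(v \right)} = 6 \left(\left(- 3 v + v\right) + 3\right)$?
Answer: $-12272$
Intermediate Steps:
$J{\left(v \right)} = 18 - 12 v$ ($J{\left(v \right)} = 6 \left(- 2 v + 3\right) = 6 \left(3 - 2 v\right) = 18 - 12 v$)
$J{\left(-131 \right)} + q = \left(18 - -1572\right) - 13862 = \left(18 + 1572\right) - 13862 = 1590 - 13862 = -12272$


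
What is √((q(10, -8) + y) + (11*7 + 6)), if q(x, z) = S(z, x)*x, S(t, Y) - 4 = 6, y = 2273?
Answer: 2*√614 ≈ 49.558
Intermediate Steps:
S(t, Y) = 10 (S(t, Y) = 4 + 6 = 10)
q(x, z) = 10*x
√((q(10, -8) + y) + (11*7 + 6)) = √((10*10 + 2273) + (11*7 + 6)) = √((100 + 2273) + (77 + 6)) = √(2373 + 83) = √2456 = 2*√614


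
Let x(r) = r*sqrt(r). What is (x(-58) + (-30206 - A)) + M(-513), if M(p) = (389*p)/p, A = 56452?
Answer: -86269 - 58*I*sqrt(58) ≈ -86269.0 - 441.71*I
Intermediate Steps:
M(p) = 389
x(r) = r**(3/2)
(x(-58) + (-30206 - A)) + M(-513) = ((-58)**(3/2) + (-30206 - 1*56452)) + 389 = (-58*I*sqrt(58) + (-30206 - 56452)) + 389 = (-58*I*sqrt(58) - 86658) + 389 = (-86658 - 58*I*sqrt(58)) + 389 = -86269 - 58*I*sqrt(58)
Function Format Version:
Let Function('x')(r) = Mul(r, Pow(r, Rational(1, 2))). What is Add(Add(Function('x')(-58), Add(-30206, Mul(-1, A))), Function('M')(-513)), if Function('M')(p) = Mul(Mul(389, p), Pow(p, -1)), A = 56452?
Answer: Add(-86269, Mul(-58, I, Pow(58, Rational(1, 2)))) ≈ Add(-86269., Mul(-441.71, I))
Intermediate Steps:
Function('M')(p) = 389
Function('x')(r) = Pow(r, Rational(3, 2))
Add(Add(Function('x')(-58), Add(-30206, Mul(-1, A))), Function('M')(-513)) = Add(Add(Pow(-58, Rational(3, 2)), Add(-30206, Mul(-1, 56452))), 389) = Add(Add(Mul(-58, I, Pow(58, Rational(1, 2))), Add(-30206, -56452)), 389) = Add(Add(Mul(-58, I, Pow(58, Rational(1, 2))), -86658), 389) = Add(Add(-86658, Mul(-58, I, Pow(58, Rational(1, 2)))), 389) = Add(-86269, Mul(-58, I, Pow(58, Rational(1, 2))))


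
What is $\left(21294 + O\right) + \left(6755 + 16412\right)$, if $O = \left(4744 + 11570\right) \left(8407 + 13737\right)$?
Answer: $361301677$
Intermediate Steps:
$O = 361257216$ ($O = 16314 \cdot 22144 = 361257216$)
$\left(21294 + O\right) + \left(6755 + 16412\right) = \left(21294 + 361257216\right) + \left(6755 + 16412\right) = 361278510 + 23167 = 361301677$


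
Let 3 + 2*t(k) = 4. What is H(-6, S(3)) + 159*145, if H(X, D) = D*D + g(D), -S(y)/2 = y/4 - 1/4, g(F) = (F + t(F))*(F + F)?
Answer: 23057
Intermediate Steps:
t(k) = 1/2 (t(k) = -3/2 + (1/2)*4 = -3/2 + 2 = 1/2)
g(F) = 2*F*(1/2 + F) (g(F) = (F + 1/2)*(F + F) = (1/2 + F)*(2*F) = 2*F*(1/2 + F))
S(y) = 1/2 - y/2 (S(y) = -2*(y/4 - 1/4) = -2*(-1/4 + y/4) = 1/2 - y/2)
H(X, D) = D**2 + D*(1 + 2*D) (H(X, D) = D*D + D*(1 + 2*D) = D**2 + D*(1 + 2*D))
H(-6, S(3)) + 159*145 = (1/2 - 1/2*3)*(1 + 3*(1/2 - 1/2*3)) + 159*145 = (1/2 - 3/2)*(1 + 3*(1/2 - 3/2)) + 23055 = -(1 + 3*(-1)) + 23055 = -(1 - 3) + 23055 = -1*(-2) + 23055 = 2 + 23055 = 23057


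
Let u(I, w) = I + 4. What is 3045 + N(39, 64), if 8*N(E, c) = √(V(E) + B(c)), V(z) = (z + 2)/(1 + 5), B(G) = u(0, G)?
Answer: 3045 + √390/48 ≈ 3045.4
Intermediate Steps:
u(I, w) = 4 + I
B(G) = 4 (B(G) = 4 + 0 = 4)
V(z) = ⅓ + z/6 (V(z) = (2 + z)/6 = (2 + z)*(⅙) = ⅓ + z/6)
N(E, c) = √(13/3 + E/6)/8 (N(E, c) = √((⅓ + E/6) + 4)/8 = √(13/3 + E/6)/8)
3045 + N(39, 64) = 3045 + √(156 + 6*39)/48 = 3045 + √(156 + 234)/48 = 3045 + √390/48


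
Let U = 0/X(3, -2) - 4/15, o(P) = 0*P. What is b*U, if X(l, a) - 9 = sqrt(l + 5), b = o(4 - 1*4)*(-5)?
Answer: 0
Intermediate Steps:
o(P) = 0
b = 0 (b = 0*(-5) = 0)
X(l, a) = 9 + sqrt(5 + l) (X(l, a) = 9 + sqrt(l + 5) = 9 + sqrt(5 + l))
U = -4/15 (U = 0/(9 + sqrt(5 + 3)) - 4/15 = 0/(9 + sqrt(8)) - 4*1/15 = 0/(9 + 2*sqrt(2)) - 4/15 = 0 - 4/15 = -4/15 ≈ -0.26667)
b*U = 0*(-4/15) = 0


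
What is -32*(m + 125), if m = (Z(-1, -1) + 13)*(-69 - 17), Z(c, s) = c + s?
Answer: 26272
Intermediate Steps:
m = -946 (m = ((-1 - 1) + 13)*(-69 - 17) = (-2 + 13)*(-86) = 11*(-86) = -946)
-32*(m + 125) = -32*(-946 + 125) = -32*(-821) = 26272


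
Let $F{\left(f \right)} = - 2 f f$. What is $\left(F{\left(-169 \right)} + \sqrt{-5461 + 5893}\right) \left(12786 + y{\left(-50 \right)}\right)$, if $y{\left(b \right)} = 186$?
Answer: $-740986584 + 155664 \sqrt{3} \approx -7.4072 \cdot 10^{8}$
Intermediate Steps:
$F{\left(f \right)} = - 2 f^{2}$
$\left(F{\left(-169 \right)} + \sqrt{-5461 + 5893}\right) \left(12786 + y{\left(-50 \right)}\right) = \left(- 2 \left(-169\right)^{2} + \sqrt{-5461 + 5893}\right) \left(12786 + 186\right) = \left(\left(-2\right) 28561 + \sqrt{432}\right) 12972 = \left(-57122 + 12 \sqrt{3}\right) 12972 = -740986584 + 155664 \sqrt{3}$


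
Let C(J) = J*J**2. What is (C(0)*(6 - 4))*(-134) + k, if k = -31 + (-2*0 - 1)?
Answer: -32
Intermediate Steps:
C(J) = J**3
k = -32 (k = -31 + (0 - 1) = -31 - 1 = -32)
(C(0)*(6 - 4))*(-134) + k = (0**3*(6 - 4))*(-134) - 32 = (0*2)*(-134) - 32 = 0*(-134) - 32 = 0 - 32 = -32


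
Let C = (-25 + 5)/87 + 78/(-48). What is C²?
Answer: 1666681/484416 ≈ 3.4406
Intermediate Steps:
C = -1291/696 (C = -20*1/87 + 78*(-1/48) = -20/87 - 13/8 = -1291/696 ≈ -1.8549)
C² = (-1291/696)² = 1666681/484416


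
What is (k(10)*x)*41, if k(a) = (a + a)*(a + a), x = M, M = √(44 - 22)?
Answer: 16400*√22 ≈ 76923.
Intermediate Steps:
M = √22 ≈ 4.6904
x = √22 ≈ 4.6904
k(a) = 4*a² (k(a) = (2*a)*(2*a) = 4*a²)
(k(10)*x)*41 = ((4*10²)*√22)*41 = ((4*100)*√22)*41 = (400*√22)*41 = 16400*√22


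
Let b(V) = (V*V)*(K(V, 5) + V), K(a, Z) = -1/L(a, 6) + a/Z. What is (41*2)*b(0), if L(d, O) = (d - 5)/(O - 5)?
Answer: 0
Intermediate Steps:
L(d, O) = (-5 + d)/(-5 + O)
K(a, Z) = -1/(-5 + a) + a/Z (K(a, Z) = -1/((-5 + a)/(-5 + 6)) + a/Z = -1/((-5 + a)/1) + a/Z = -1/(1*(-5 + a)) + a/Z = -1/(-5 + a) + a/Z)
b(V) = V²*(V + (-5 + V*(-5 + V))/(5*(-5 + V))) (b(V) = (V*V)*((-1*5 + V*(-5 + V))/(5*(-5 + V)) + V) = V²*((-5 + V*(-5 + V))/(5*(-5 + V)) + V) = V²*(V + (-5 + V*(-5 + V))/(5*(-5 + V))))
(41*2)*b(0) = (41*2)*((⅕)*0²*(-5 + 6*0*(-5 + 0))/(-5 + 0)) = 82*((⅕)*0*(-5 + 6*0*(-5))/(-5)) = 82*((⅕)*0*(-⅕)*(-5 + 0)) = 82*((⅕)*0*(-⅕)*(-5)) = 82*0 = 0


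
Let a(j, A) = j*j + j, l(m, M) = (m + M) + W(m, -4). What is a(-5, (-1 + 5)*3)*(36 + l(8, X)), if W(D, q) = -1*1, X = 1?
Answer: 880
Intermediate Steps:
W(D, q) = -1
l(m, M) = -1 + M + m (l(m, M) = (m + M) - 1 = (M + m) - 1 = -1 + M + m)
a(j, A) = j + j² (a(j, A) = j² + j = j + j²)
a(-5, (-1 + 5)*3)*(36 + l(8, X)) = (-5*(1 - 5))*(36 + (-1 + 1 + 8)) = (-5*(-4))*(36 + 8) = 20*44 = 880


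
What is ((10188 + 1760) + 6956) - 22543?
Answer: -3639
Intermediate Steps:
((10188 + 1760) + 6956) - 22543 = (11948 + 6956) - 22543 = 18904 - 22543 = -3639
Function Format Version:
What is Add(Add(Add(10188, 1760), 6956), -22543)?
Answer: -3639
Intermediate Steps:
Add(Add(Add(10188, 1760), 6956), -22543) = Add(Add(11948, 6956), -22543) = Add(18904, -22543) = -3639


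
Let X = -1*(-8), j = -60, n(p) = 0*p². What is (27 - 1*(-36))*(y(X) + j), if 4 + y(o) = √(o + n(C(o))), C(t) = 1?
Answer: -4032 + 126*√2 ≈ -3853.8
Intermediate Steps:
n(p) = 0
X = 8
y(o) = -4 + √o (y(o) = -4 + √(o + 0) = -4 + √o)
(27 - 1*(-36))*(y(X) + j) = (27 - 1*(-36))*((-4 + √8) - 60) = (27 + 36)*((-4 + 2*√2) - 60) = 63*(-64 + 2*√2) = -4032 + 126*√2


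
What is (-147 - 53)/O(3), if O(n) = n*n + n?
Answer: -50/3 ≈ -16.667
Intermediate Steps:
O(n) = n + n² (O(n) = n² + n = n + n²)
(-147 - 53)/O(3) = (-147 - 53)/((3*(1 + 3))) = -200/(3*4) = -200/12 = (1/12)*(-200) = -50/3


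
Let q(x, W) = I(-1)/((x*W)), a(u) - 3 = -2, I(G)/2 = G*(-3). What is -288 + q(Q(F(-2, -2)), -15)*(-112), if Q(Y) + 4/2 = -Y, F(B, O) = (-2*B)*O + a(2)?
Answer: -6976/25 ≈ -279.04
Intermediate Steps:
I(G) = -6*G (I(G) = 2*(G*(-3)) = 2*(-3*G) = -6*G)
a(u) = 1 (a(u) = 3 - 2 = 1)
F(B, O) = 1 - 2*B*O (F(B, O) = (-2*B)*O + 1 = -2*B*O + 1 = 1 - 2*B*O)
Q(Y) = -2 - Y
q(x, W) = 6/(W*x) (q(x, W) = (-6*(-1))/((x*W)) = 6/((W*x)) = 6*(1/(W*x)) = 6/(W*x))
-288 + q(Q(F(-2, -2)), -15)*(-112) = -288 + (6/(-15*(-2 - (1 - 2*(-2)*(-2)))))*(-112) = -288 + (6*(-1/15)/(-2 - (1 - 8)))*(-112) = -288 + (6*(-1/15)/(-2 - 1*(-7)))*(-112) = -288 + (6*(-1/15)/(-2 + 7))*(-112) = -288 + (6*(-1/15)/5)*(-112) = -288 + (6*(-1/15)*(⅕))*(-112) = -288 - 2/25*(-112) = -288 + 224/25 = -6976/25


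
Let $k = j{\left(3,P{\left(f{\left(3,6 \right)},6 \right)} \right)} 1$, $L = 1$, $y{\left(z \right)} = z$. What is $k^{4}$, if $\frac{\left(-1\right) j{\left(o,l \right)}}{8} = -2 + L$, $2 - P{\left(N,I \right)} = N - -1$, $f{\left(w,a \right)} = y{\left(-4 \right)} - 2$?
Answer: $4096$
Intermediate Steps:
$f{\left(w,a \right)} = -6$ ($f{\left(w,a \right)} = -4 - 2 = -6$)
$P{\left(N,I \right)} = 1 - N$ ($P{\left(N,I \right)} = 2 - \left(N - -1\right) = 2 - \left(N + 1\right) = 2 - \left(1 + N\right) = 1 - N$)
$j{\left(o,l \right)} = 8$ ($j{\left(o,l \right)} = - 8 \left(-2 + 1\right) = \left(-8\right) \left(-1\right) = 8$)
$k = 8$ ($k = 8 \cdot 1 = 8$)
$k^{4} = 8^{4} = 4096$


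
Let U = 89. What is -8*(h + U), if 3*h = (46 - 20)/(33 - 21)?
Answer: -6460/9 ≈ -717.78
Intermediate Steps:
h = 13/18 (h = ((46 - 20)/(33 - 21))/3 = (26/12)/3 = (26*(1/12))/3 = (1/3)*(13/6) = 13/18 ≈ 0.72222)
-8*(h + U) = -8*(13/18 + 89) = -8*1615/18 = -6460/9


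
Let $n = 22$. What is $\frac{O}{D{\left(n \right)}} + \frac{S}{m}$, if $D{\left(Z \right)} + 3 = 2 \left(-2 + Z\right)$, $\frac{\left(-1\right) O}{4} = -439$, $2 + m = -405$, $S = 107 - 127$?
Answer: $\frac{19336}{407} \approx 47.509$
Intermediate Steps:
$S = -20$ ($S = 107 - 127 = -20$)
$m = -407$ ($m = -2 - 405 = -407$)
$O = 1756$ ($O = \left(-4\right) \left(-439\right) = 1756$)
$D{\left(Z \right)} = -7 + 2 Z$ ($D{\left(Z \right)} = -3 + 2 \left(-2 + Z\right) = -3 + \left(-4 + 2 Z\right) = -7 + 2 Z$)
$\frac{O}{D{\left(n \right)}} + \frac{S}{m} = \frac{1756}{-7 + 2 \cdot 22} - \frac{20}{-407} = \frac{1756}{-7 + 44} - - \frac{20}{407} = \frac{1756}{37} + \frac{20}{407} = \frac{19336}{407}$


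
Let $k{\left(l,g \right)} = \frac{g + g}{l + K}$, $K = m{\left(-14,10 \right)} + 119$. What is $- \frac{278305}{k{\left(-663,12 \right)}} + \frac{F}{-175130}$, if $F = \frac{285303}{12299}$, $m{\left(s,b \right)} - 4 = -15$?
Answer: $\frac{55448919893091163}{8615695480} \approx 6.4358 \cdot 10^{6}$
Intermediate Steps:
$m{\left(s,b \right)} = -11$ ($m{\left(s,b \right)} = 4 - 15 = -11$)
$K = 108$ ($K = -11 + 119 = 108$)
$F = \frac{285303}{12299}$ ($F = 285303 \cdot \frac{1}{12299} = \frac{285303}{12299} \approx 23.197$)
$k{\left(l,g \right)} = \frac{2 g}{108 + l}$ ($k{\left(l,g \right)} = \frac{g + g}{l + 108} = \frac{2 g}{108 + l}$)
$- \frac{278305}{k{\left(-663,12 \right)}} + \frac{F}{-175130} = - \frac{278305}{2 \cdot 12 \frac{1}{108 - 663}} + \frac{285303}{12299 \left(-175130\right)} = - \frac{278305}{2 \cdot 12 \frac{1}{-555}} + \frac{285303}{12299} \left(- \frac{1}{175130}\right) = - \frac{278305}{2 \cdot 12 \left(- \frac{1}{555}\right)} - \frac{285303}{2153923870} = - \frac{278305}{- \frac{8}{185}} - \frac{285303}{2153923870} = \left(-278305\right) \left(- \frac{185}{8}\right) - \frac{285303}{2153923870} = \frac{51486425}{8} - \frac{285303}{2153923870} = \frac{55448919893091163}{8615695480}$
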